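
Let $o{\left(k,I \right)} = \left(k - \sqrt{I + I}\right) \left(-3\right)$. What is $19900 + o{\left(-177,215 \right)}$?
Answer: $20431 + 3 \sqrt{430} \approx 20493.0$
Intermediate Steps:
$o{\left(k,I \right)} = - 3 k + 3 \sqrt{2} \sqrt{I}$ ($o{\left(k,I \right)} = \left(k - \sqrt{2 I}\right) \left(-3\right) = \left(k - \sqrt{2} \sqrt{I}\right) \left(-3\right) = - 3 k + 3 \sqrt{2} \sqrt{I}$)
$19900 + o{\left(-177,215 \right)} = 19900 + \left(\left(-3\right) \left(-177\right) + 3 \sqrt{2} \sqrt{215}\right) = 19900 + \left(531 + 3 \sqrt{430}\right) = 20431 + 3 \sqrt{430}$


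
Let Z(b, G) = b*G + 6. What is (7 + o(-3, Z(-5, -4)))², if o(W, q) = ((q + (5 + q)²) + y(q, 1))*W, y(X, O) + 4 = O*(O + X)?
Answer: 9138529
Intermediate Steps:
y(X, O) = -4 + O*(O + X)
Z(b, G) = 6 + G*b (Z(b, G) = G*b + 6 = 6 + G*b)
o(W, q) = W*(-3 + (5 + q)² + 2*q) (o(W, q) = ((q + (5 + q)²) + (-4 + 1² + 1*q))*W = ((q + (5 + q)²) + (-4 + 1 + q))*W = ((q + (5 + q)²) + (-3 + q))*W = (-3 + (5 + q)² + 2*q)*W = W*(-3 + (5 + q)² + 2*q))
(7 + o(-3, Z(-5, -4)))² = (7 - 3*(22 + (6 - 4*(-5))² + 12*(6 - 4*(-5))))² = (7 - 3*(22 + (6 + 20)² + 12*(6 + 20)))² = (7 - 3*(22 + 26² + 12*26))² = (7 - 3*(22 + 676 + 312))² = (7 - 3*1010)² = (7 - 3030)² = (-3023)² = 9138529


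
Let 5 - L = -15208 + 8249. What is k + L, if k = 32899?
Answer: 39863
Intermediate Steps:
L = 6964 (L = 5 - (-15208 + 8249) = 5 - 1*(-6959) = 5 + 6959 = 6964)
k + L = 32899 + 6964 = 39863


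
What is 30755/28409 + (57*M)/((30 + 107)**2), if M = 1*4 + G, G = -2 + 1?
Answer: 582098534/533208521 ≈ 1.0917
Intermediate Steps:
G = -1
M = 3 (M = 1*4 - 1 = 4 - 1 = 3)
30755/28409 + (57*M)/((30 + 107)**2) = 30755/28409 + (57*3)/((30 + 107)**2) = 30755*(1/28409) + 171/(137**2) = 30755/28409 + 171/18769 = 582098534/533208521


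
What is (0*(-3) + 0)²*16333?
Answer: 0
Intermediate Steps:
(0*(-3) + 0)²*16333 = (0 + 0)²*16333 = 0²*16333 = 0*16333 = 0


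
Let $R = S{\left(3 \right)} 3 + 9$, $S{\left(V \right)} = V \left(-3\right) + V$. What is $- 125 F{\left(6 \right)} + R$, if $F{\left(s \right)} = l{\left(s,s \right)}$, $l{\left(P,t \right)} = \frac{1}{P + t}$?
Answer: $- \frac{233}{12} \approx -19.417$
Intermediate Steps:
$S{\left(V \right)} = - 2 V$ ($S{\left(V \right)} = - 3 V + V = - 2 V$)
$F{\left(s \right)} = \frac{1}{2 s}$ ($F{\left(s \right)} = \frac{1}{s + s} = \frac{1}{2 s}$)
$R = -9$ ($R = \left(-2\right) 3 \cdot 3 + 9 = \left(-6\right) 3 + 9 = -18 + 9 = -9$)
$- 125 F{\left(6 \right)} + R = - 125 \frac{1}{2 \cdot 6} - 9 = - 125 \cdot \frac{1}{2} \cdot \frac{1}{6} - 9 = \left(-125\right) \frac{1}{12} - 9 = - \frac{125}{12} - 9 = - \frac{233}{12}$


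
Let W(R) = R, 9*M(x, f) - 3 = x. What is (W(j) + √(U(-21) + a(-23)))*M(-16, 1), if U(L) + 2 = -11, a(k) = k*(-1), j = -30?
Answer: 130/3 - 13*√10/9 ≈ 38.766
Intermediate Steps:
M(x, f) = ⅓ + x/9
a(k) = -k
U(L) = -13 (U(L) = -2 - 11 = -13)
(W(j) + √(U(-21) + a(-23)))*M(-16, 1) = (-30 + √(-13 - 1*(-23)))*(⅓ + (⅑)*(-16)) = (-30 + √(-13 + 23))*(⅓ - 16/9) = (-30 + √10)*(-13/9) = 130/3 - 13*√10/9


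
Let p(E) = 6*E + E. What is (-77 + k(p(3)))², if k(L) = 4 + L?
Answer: 2704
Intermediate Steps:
p(E) = 7*E
(-77 + k(p(3)))² = (-77 + (4 + 7*3))² = (-77 + (4 + 21))² = (-77 + 25)² = (-52)² = 2704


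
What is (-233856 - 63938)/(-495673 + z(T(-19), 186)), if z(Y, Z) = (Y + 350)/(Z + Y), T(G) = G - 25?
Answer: 10571687/17596315 ≈ 0.60079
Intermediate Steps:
T(G) = -25 + G
z(Y, Z) = (350 + Y)/(Y + Z)
(-233856 - 63938)/(-495673 + z(T(-19), 186)) = (-233856 - 63938)/(-495673 + (350 + (-25 - 19))/((-25 - 19) + 186)) = -297794/(-495673 + (350 - 44)/(-44 + 186)) = -297794/(-495673 + 306/142) = -297794/(-495673 + (1/142)*306) = -297794/(-495673 + 153/71) = -297794/(-35192630/71) = -297794*(-71/35192630) = 10571687/17596315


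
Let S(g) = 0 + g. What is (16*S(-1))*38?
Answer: -608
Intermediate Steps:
S(g) = g
(16*S(-1))*38 = (16*(-1))*38 = -16*38 = -608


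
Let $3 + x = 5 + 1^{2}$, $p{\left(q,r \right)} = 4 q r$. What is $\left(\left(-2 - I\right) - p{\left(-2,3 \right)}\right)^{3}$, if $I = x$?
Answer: $6859$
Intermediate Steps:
$p{\left(q,r \right)} = 4 q r$
$x = 3$ ($x = -3 + \left(5 + 1^{2}\right) = -3 + \left(5 + 1\right) = -3 + 6 = 3$)
$I = 3$
$\left(\left(-2 - I\right) - p{\left(-2,3 \right)}\right)^{3} = \left(\left(-2 - 3\right) - 4 \left(-2\right) 3\right)^{3} = \left(\left(-2 - 3\right) - -24\right)^{3} = \left(-5 + 24\right)^{3} = 19^{3} = 6859$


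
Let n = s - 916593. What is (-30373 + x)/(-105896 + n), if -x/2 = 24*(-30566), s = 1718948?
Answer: 1436795/696459 ≈ 2.0630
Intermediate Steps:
x = 1467168 (x = -48*(-30566) = -2*(-733584) = 1467168)
n = 802355 (n = 1718948 - 916593 = 802355)
(-30373 + x)/(-105896 + n) = (-30373 + 1467168)/(-105896 + 802355) = 1436795/696459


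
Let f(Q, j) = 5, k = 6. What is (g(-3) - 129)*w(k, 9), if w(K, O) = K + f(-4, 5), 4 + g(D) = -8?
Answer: -1551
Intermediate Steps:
g(D) = -12 (g(D) = -4 - 8 = -12)
w(K, O) = 5 + K (w(K, O) = K + 5 = 5 + K)
(g(-3) - 129)*w(k, 9) = (-12 - 129)*(5 + 6) = -141*11 = -1551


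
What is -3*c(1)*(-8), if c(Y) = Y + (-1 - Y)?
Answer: -24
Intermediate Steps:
c(Y) = -1
-3*c(1)*(-8) = -3*(-1)*(-8) = 3*(-8) = -24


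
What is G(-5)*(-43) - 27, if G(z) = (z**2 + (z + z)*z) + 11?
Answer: -3725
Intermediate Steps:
G(z) = 11 + 3*z**2 (G(z) = (z**2 + (2*z)*z) + 11 = (z**2 + 2*z**2) + 11 = 3*z**2 + 11 = 11 + 3*z**2)
G(-5)*(-43) - 27 = (11 + 3*(-5)**2)*(-43) - 27 = (11 + 3*25)*(-43) - 27 = (11 + 75)*(-43) - 27 = 86*(-43) - 27 = -3698 - 27 = -3725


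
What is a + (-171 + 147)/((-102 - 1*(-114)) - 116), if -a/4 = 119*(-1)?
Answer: 6191/13 ≈ 476.23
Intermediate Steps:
a = 476 (a = -476*(-1) = -4*(-119) = 476)
a + (-171 + 147)/((-102 - 1*(-114)) - 116) = 476 + (-171 + 147)/((-102 - 1*(-114)) - 116) = 476 - 24/((-102 + 114) - 116) = 476 - 24/(12 - 116) = 476 - 24/(-104) = 476 - 24*(-1/104) = 476 + 3/13 = 6191/13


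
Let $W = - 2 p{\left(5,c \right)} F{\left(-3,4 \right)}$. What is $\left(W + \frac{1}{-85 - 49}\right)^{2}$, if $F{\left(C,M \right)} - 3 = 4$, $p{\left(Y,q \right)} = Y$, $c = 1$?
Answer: $\frac{88003161}{17956} \approx 4901.0$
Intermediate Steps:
$F{\left(C,M \right)} = 7$ ($F{\left(C,M \right)} = 3 + 4 = 7$)
$W = -70$ ($W = \left(-2\right) 5 \cdot 7 = \left(-10\right) 7 = -70$)
$\left(W + \frac{1}{-85 - 49}\right)^{2} = \left(-70 + \frac{1}{-85 - 49}\right)^{2} = \left(-70 + \frac{1}{-134}\right)^{2} = \left(-70 - \frac{1}{134}\right)^{2} = \left(- \frac{9381}{134}\right)^{2} = \frac{88003161}{17956}$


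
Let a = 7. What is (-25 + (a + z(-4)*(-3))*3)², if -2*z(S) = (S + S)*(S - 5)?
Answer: 102400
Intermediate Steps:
z(S) = -S*(-5 + S) (z(S) = -(S + S)*(S - 5)/2 = -2*S*(-5 + S)/2 = -S*(-5 + S))
(-25 + (a + z(-4)*(-3))*3)² = (-25 + (7 - 4*(5 - 1*(-4))*(-3))*3)² = (-25 + (7 - 4*(5 + 4)*(-3))*3)² = (-25 + (7 - 4*9*(-3))*3)² = (-25 + (7 - 36*(-3))*3)² = (-25 + (7 + 108)*3)² = (-25 + 115*3)² = (-25 + 345)² = 320² = 102400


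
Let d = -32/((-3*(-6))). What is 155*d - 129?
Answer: -3641/9 ≈ -404.56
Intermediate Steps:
d = -16/9 (d = -32/18 = -32*1/18 = -16/9 ≈ -1.7778)
155*d - 129 = 155*(-16/9) - 129 = -2480/9 - 129 = -3641/9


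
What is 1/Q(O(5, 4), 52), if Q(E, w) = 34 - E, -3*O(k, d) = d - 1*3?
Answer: 3/103 ≈ 0.029126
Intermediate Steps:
O(k, d) = 1 - d/3 (O(k, d) = -(d - 1*3)/3 = -(d - 3)/3 = -(-3 + d)/3 = 1 - d/3)
1/Q(O(5, 4), 52) = 1/(34 - (1 - ⅓*4)) = 1/(34 - (1 - 4/3)) = 1/(34 - 1*(-⅓)) = 1/(34 + ⅓) = 1/(103/3) = 3/103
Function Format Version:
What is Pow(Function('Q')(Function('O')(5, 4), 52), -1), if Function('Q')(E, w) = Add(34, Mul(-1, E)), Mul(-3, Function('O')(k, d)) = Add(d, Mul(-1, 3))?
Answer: Rational(3, 103) ≈ 0.029126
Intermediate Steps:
Function('O')(k, d) = Add(1, Mul(Rational(-1, 3), d)) (Function('O')(k, d) = Mul(Rational(-1, 3), Add(d, Mul(-1, 3))) = Mul(Rational(-1, 3), Add(d, -3)) = Mul(Rational(-1, 3), Add(-3, d)) = Add(1, Mul(Rational(-1, 3), d)))
Pow(Function('Q')(Function('O')(5, 4), 52), -1) = Pow(Add(34, Mul(-1, Add(1, Mul(Rational(-1, 3), 4)))), -1) = Pow(Add(34, Mul(-1, Add(1, Rational(-4, 3)))), -1) = Pow(Add(34, Mul(-1, Rational(-1, 3))), -1) = Pow(Add(34, Rational(1, 3)), -1) = Pow(Rational(103, 3), -1) = Rational(3, 103)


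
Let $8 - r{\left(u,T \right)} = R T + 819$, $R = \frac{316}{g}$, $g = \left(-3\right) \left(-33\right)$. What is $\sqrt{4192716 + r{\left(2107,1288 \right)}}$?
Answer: $\frac{\sqrt{4560507457}}{33} \approx 2046.4$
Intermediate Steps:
$g = 99$
$R = \frac{316}{99} \approx 3.1919$
$r{\left(u,T \right)} = -811 - \frac{316 T}{99}$ ($r{\left(u,T \right)} = 8 - \left(\frac{316 T}{99} + 819\right) = 8 - \left(819 + \frac{316 T}{99}\right) = -811 - \frac{316 T}{99}$)
$\sqrt{4192716 + r{\left(2107,1288 \right)}} = \sqrt{4192716 - \frac{487297}{99}} = \sqrt{\frac{414591587}{99}} = \frac{\sqrt{4560507457}}{33}$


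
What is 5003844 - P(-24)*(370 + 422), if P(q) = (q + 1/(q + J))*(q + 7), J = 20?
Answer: 4677342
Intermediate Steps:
P(q) = (7 + q)*(q + 1/(20 + q)) (P(q) = (q + 1/(q + 20))*(q + 7) = (q + 1/(20 + q))*(7 + q) = (7 + q)*(q + 1/(20 + q)))
5003844 - P(-24)*(370 + 422) = 5003844 - (7 + (-24)³ + 27*(-24)² + 141*(-24))/(20 - 24)*(370 + 422) = 5003844 - (7 - 13824 + 27*576 - 3384)/(-4)*792 = 5003844 - (-(7 - 13824 + 15552 - 3384)/4)*792 = 5003844 - (-¼*(-1649))*792 = 5003844 - 1649*792/4 = 5003844 - 1*326502 = 5003844 - 326502 = 4677342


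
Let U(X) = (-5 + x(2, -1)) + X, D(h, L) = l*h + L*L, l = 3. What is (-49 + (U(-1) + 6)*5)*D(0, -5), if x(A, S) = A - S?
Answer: -850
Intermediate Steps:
D(h, L) = L² + 3*h (D(h, L) = 3*h + L*L = 3*h + L² = L² + 3*h)
U(X) = -2 + X (U(X) = (-5 + (2 - 1*(-1))) + X = (-5 + (2 + 1)) + X = (-5 + 3) + X = -2 + X)
(-49 + (U(-1) + 6)*5)*D(0, -5) = (-49 + ((-2 - 1) + 6)*5)*((-5)² + 3*0) = (-49 + (-3 + 6)*5)*(25 + 0) = (-49 + 3*5)*25 = (-49 + 15)*25 = -34*25 = -850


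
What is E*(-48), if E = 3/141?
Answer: -48/47 ≈ -1.0213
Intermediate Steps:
E = 1/47 (E = 3*(1/141) = 1/47 ≈ 0.021277)
E*(-48) = (1/47)*(-48) = -48/47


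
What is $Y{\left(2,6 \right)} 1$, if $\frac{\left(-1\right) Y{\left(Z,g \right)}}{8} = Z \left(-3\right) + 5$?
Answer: $8$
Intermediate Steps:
$Y{\left(Z,g \right)} = -40 + 24 Z$ ($Y{\left(Z,g \right)} = - 8 \left(Z \left(-3\right) + 5\right) = - 8 \left(- 3 Z + 5\right) = - 8 \left(5 - 3 Z\right) = -40 + 24 Z$)
$Y{\left(2,6 \right)} 1 = \left(-40 + 24 \cdot 2\right) 1 = \left(-40 + 48\right) 1 = 8 \cdot 1 = 8$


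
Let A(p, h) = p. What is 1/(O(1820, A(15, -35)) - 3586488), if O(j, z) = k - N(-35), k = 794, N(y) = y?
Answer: -1/3585659 ≈ -2.7889e-7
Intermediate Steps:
O(j, z) = 829 (O(j, z) = 794 - 1*(-35) = 794 + 35 = 829)
1/(O(1820, A(15, -35)) - 3586488) = 1/(829 - 3586488) = 1/(-3585659) = -1/3585659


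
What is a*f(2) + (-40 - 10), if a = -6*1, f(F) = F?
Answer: -62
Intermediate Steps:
a = -6
a*f(2) + (-40 - 10) = -6*2 + (-40 - 10) = -12 - 50 = -62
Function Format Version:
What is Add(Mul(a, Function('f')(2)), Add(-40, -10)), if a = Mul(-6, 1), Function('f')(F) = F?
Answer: -62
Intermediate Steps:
a = -6
Add(Mul(a, Function('f')(2)), Add(-40, -10)) = Add(Mul(-6, 2), Add(-40, -10)) = Add(-12, -50) = -62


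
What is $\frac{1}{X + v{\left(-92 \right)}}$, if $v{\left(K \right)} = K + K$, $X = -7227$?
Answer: $- \frac{1}{7411} \approx -0.00013493$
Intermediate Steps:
$v{\left(K \right)} = 2 K$
$\frac{1}{X + v{\left(-92 \right)}} = \frac{1}{-7227 + 2 \left(-92\right)} = \frac{1}{-7227 - 184} = \frac{1}{-7411} = - \frac{1}{7411}$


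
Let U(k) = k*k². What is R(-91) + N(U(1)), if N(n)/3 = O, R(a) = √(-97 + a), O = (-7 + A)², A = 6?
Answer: 3 + 2*I*√47 ≈ 3.0 + 13.711*I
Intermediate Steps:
U(k) = k³
O = 1 (O = (-7 + 6)² = (-1)² = 1)
N(n) = 3 (N(n) = 3*1 = 3)
R(-91) + N(U(1)) = √(-97 - 91) + 3 = √(-188) + 3 = 2*I*√47 + 3 = 3 + 2*I*√47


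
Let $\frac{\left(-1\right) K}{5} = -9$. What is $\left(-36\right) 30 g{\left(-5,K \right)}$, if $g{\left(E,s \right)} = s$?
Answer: $-48600$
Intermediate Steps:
$K = 45$ ($K = \left(-5\right) \left(-9\right) = 45$)
$\left(-36\right) 30 g{\left(-5,K \right)} = \left(-36\right) 30 \cdot 45 = \left(-1080\right) 45 = -48600$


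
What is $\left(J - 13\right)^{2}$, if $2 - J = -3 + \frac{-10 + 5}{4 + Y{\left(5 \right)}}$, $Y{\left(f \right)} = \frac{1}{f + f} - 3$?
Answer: $\frac{1444}{121} \approx 11.934$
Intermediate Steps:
$Y{\left(f \right)} = -3 + \frac{1}{2 f}$ ($Y{\left(f \right)} = \frac{1}{2 f} - 3 = -3 + \frac{1}{2 f}$)
$J = \frac{105}{11}$ ($J = 2 - \left(-3 + \frac{-10 + 5}{4 - \left(3 - \frac{1}{2 \cdot 5}\right)}\right) = 2 - \left(-3 - \frac{5}{4 + \left(-3 + \frac{1}{2} \cdot \frac{1}{5}\right)}\right) = 2 - \left(-3 - \frac{5}{4 + \left(-3 + \frac{1}{10}\right)}\right) = 2 - \left(-3 - \frac{5}{4 - \frac{29}{10}}\right) = 2 - \left(-3 - \frac{5}{\frac{11}{10}}\right) = 2 - \left(-3 - \frac{50}{11}\right) = 2 - - \frac{83}{11} = 2 + \frac{83}{11} = \frac{105}{11} \approx 9.5455$)
$\left(J - 13\right)^{2} = \left(\frac{105}{11} - 13\right)^{2} = \left(- \frac{38}{11}\right)^{2} = \frac{1444}{121}$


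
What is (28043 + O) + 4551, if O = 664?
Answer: 33258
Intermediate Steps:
(28043 + O) + 4551 = (28043 + 664) + 4551 = 28707 + 4551 = 33258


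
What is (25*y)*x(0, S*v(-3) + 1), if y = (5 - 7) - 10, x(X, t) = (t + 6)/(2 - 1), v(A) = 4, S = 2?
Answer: -4500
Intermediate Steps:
x(X, t) = 6 + t (x(X, t) = (6 + t)/1 = (6 + t)*1 = 6 + t)
y = -12 (y = -2 - 10 = -12)
(25*y)*x(0, S*v(-3) + 1) = (25*(-12))*(6 + (2*4 + 1)) = -300*(6 + (8 + 1)) = -300*(6 + 9) = -300*15 = -4500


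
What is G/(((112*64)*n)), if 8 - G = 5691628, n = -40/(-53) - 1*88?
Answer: 75413965/8286208 ≈ 9.1011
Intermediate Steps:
n = -4624/53 (n = -40*(-1/53) - 88 = 40/53 - 88 = -4624/53 ≈ -87.245)
G = -5691620 (G = 8 - 1*5691628 = 8 - 5691628 = -5691620)
G/(((112*64)*n)) = -5691620/((112*64)*(-4624/53)) = -5691620/(7168*(-4624/53)) = -5691620/(-33144832/53) = -5691620*(-53/33144832) = 75413965/8286208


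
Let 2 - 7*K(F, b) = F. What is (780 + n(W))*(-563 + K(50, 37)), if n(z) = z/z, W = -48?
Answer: -3115409/7 ≈ -4.4506e+5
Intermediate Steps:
n(z) = 1
K(F, b) = 2/7 - F/7
(780 + n(W))*(-563 + K(50, 37)) = (780 + 1)*(-563 + (2/7 - 1/7*50)) = 781*(-563 + (2/7 - 50/7)) = 781*(-563 - 48/7) = 781*(-3989/7) = -3115409/7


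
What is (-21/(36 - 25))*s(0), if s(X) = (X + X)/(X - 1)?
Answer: 0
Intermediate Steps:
s(X) = 2*X/(-1 + X) (s(X) = (2*X)/(-1 + X) = 2*X/(-1 + X))
(-21/(36 - 25))*s(0) = (-21/(36 - 25))*(2*0/(-1 + 0)) = (-21/11)*(2*0/(-1)) = (-21*1/11)*(2*0*(-1)) = -21/11*0 = 0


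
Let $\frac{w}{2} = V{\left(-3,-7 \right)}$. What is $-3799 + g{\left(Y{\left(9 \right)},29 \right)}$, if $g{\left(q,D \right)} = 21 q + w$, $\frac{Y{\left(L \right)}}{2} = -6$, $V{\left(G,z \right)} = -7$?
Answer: $-4065$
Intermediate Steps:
$w = -14$ ($w = 2 \left(-7\right) = -14$)
$Y{\left(L \right)} = -12$ ($Y{\left(L \right)} = 2 \left(-6\right) = -12$)
$g{\left(q,D \right)} = -14 + 21 q$ ($g{\left(q,D \right)} = 21 q - 14 = -14 + 21 q$)
$-3799 + g{\left(Y{\left(9 \right)},29 \right)} = -3799 + \left(-14 + 21 \left(-12\right)\right) = -3799 - 266 = -4065$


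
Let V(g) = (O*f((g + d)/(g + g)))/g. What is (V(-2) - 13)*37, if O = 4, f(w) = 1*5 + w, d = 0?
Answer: -888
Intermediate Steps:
f(w) = 5 + w
V(g) = 22/g (V(g) = (4*(5 + (g + 0)/(g + g)))/g = (4*(5 + g/((2*g))))/g = (4*(5 + g*(1/(2*g))))/g = (4*(5 + ½))/g = (4*(11/2))/g = 22/g)
(V(-2) - 13)*37 = (22/(-2) - 13)*37 = (22*(-½) - 13)*37 = (-11 - 13)*37 = -24*37 = -888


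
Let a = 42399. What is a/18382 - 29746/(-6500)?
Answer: 1129649/164125 ≈ 6.8829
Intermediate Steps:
a/18382 - 29746/(-6500) = 42399/18382 - 29746/(-6500) = 42399*(1/18382) - 29746*(-1/6500) = 6057/2626 + 14873/3250 = 1129649/164125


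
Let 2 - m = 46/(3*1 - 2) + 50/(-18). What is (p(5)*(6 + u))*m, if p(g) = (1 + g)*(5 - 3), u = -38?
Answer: 47488/3 ≈ 15829.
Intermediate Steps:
p(g) = 2 + 2*g (p(g) = (1 + g)*2 = 2 + 2*g)
m = -371/9 (m = 2 - (46/(3*1 - 2) + 50/(-18)) = 2 - (46/(3 - 2) + 50*(-1/18)) = 2 - (46/1 - 25/9) = 2 - (46*1 - 25/9) = 2 - (46 - 25/9) = 2 - 1*389/9 = 2 - 389/9 = -371/9 ≈ -41.222)
(p(5)*(6 + u))*m = ((2 + 2*5)*(6 - 38))*(-371/9) = ((2 + 10)*(-32))*(-371/9) = (12*(-32))*(-371/9) = -384*(-371/9) = 47488/3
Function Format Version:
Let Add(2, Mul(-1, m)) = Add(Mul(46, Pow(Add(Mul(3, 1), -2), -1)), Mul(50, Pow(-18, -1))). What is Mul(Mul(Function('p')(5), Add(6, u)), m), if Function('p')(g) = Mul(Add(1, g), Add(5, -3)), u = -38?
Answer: Rational(47488, 3) ≈ 15829.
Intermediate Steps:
Function('p')(g) = Add(2, Mul(2, g)) (Function('p')(g) = Mul(Add(1, g), 2) = Add(2, Mul(2, g)))
m = Rational(-371, 9) (m = Add(2, Mul(-1, Add(Mul(46, Pow(Add(Mul(3, 1), -2), -1)), Mul(50, Pow(-18, -1))))) = Add(2, Mul(-1, Add(Mul(46, Pow(Add(3, -2), -1)), Mul(50, Rational(-1, 18))))) = Add(2, Mul(-1, Add(Mul(46, Pow(1, -1)), Rational(-25, 9)))) = Add(2, Mul(-1, Add(Mul(46, 1), Rational(-25, 9)))) = Add(2, Mul(-1, Add(46, Rational(-25, 9)))) = Add(2, Mul(-1, Rational(389, 9))) = Add(2, Rational(-389, 9)) = Rational(-371, 9) ≈ -41.222)
Mul(Mul(Function('p')(5), Add(6, u)), m) = Mul(Mul(Add(2, Mul(2, 5)), Add(6, -38)), Rational(-371, 9)) = Mul(Mul(Add(2, 10), -32), Rational(-371, 9)) = Mul(Mul(12, -32), Rational(-371, 9)) = Mul(-384, Rational(-371, 9)) = Rational(47488, 3)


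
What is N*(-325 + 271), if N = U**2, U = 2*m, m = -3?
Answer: -1944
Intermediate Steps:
U = -6 (U = 2*(-3) = -6)
N = 36 (N = (-6)**2 = 36)
N*(-325 + 271) = 36*(-325 + 271) = 36*(-54) = -1944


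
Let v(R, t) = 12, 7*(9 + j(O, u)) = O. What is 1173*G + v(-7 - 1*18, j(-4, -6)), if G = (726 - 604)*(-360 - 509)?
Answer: -124359102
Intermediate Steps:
j(O, u) = -9 + O/7
G = -106018 (G = 122*(-869) = -106018)
1173*G + v(-7 - 1*18, j(-4, -6)) = 1173*(-106018) + 12 = -124359114 + 12 = -124359102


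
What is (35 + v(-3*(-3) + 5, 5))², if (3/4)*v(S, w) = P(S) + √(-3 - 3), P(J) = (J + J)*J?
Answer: 2798833/9 + 13384*I*√6/9 ≈ 3.1098e+5 + 3642.7*I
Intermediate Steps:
P(J) = 2*J² (P(J) = (2*J)*J = 2*J²)
v(S, w) = 8*S²/3 + 4*I*√6/3 (v(S, w) = 4*(2*S² + √(-3 - 3))/3 = 4*(2*S² + √(-6))/3 = 4*(2*S² + I*√6)/3 = 8*S²/3 + 4*I*√6/3)
(35 + v(-3*(-3) + 5, 5))² = (35 + (8*(-3*(-3) + 5)²/3 + 4*I*√6/3))² = (35 + (8*(9 + 5)²/3 + 4*I*√6/3))² = (35 + ((8/3)*14² + 4*I*√6/3))² = (35 + ((8/3)*196 + 4*I*√6/3))² = (35 + (1568/3 + 4*I*√6/3))² = (1673/3 + 4*I*√6/3)²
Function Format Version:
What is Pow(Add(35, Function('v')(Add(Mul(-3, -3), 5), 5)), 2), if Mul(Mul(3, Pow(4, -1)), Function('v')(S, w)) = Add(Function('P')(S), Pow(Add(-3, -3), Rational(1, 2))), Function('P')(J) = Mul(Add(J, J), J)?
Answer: Add(Rational(2798833, 9), Mul(Rational(13384, 9), I, Pow(6, Rational(1, 2)))) ≈ Add(3.1098e+5, Mul(3642.7, I))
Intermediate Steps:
Function('P')(J) = Mul(2, Pow(J, 2)) (Function('P')(J) = Mul(Mul(2, J), J) = Mul(2, Pow(J, 2)))
Function('v')(S, w) = Add(Mul(Rational(8, 3), Pow(S, 2)), Mul(Rational(4, 3), I, Pow(6, Rational(1, 2)))) (Function('v')(S, w) = Mul(Rational(4, 3), Add(Mul(2, Pow(S, 2)), Pow(Add(-3, -3), Rational(1, 2)))) = Mul(Rational(4, 3), Add(Mul(2, Pow(S, 2)), Pow(-6, Rational(1, 2)))) = Mul(Rational(4, 3), Add(Mul(2, Pow(S, 2)), Mul(I, Pow(6, Rational(1, 2))))) = Add(Mul(Rational(8, 3), Pow(S, 2)), Mul(Rational(4, 3), I, Pow(6, Rational(1, 2)))))
Pow(Add(35, Function('v')(Add(Mul(-3, -3), 5), 5)), 2) = Pow(Add(35, Add(Mul(Rational(8, 3), Pow(Add(Mul(-3, -3), 5), 2)), Mul(Rational(4, 3), I, Pow(6, Rational(1, 2))))), 2) = Pow(Add(35, Add(Mul(Rational(8, 3), Pow(Add(9, 5), 2)), Mul(Rational(4, 3), I, Pow(6, Rational(1, 2))))), 2) = Pow(Add(35, Add(Mul(Rational(8, 3), Pow(14, 2)), Mul(Rational(4, 3), I, Pow(6, Rational(1, 2))))), 2) = Pow(Add(35, Add(Mul(Rational(8, 3), 196), Mul(Rational(4, 3), I, Pow(6, Rational(1, 2))))), 2) = Pow(Add(35, Add(Rational(1568, 3), Mul(Rational(4, 3), I, Pow(6, Rational(1, 2))))), 2) = Pow(Add(Rational(1673, 3), Mul(Rational(4, 3), I, Pow(6, Rational(1, 2)))), 2)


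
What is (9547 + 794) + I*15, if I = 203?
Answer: 13386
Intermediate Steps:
(9547 + 794) + I*15 = (9547 + 794) + 203*15 = 10341 + 3045 = 13386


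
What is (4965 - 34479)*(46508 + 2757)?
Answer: -1454007210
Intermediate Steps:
(4965 - 34479)*(46508 + 2757) = -29514*49265 = -1454007210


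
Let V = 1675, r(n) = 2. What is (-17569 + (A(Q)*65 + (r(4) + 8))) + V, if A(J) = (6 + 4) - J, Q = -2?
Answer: -15104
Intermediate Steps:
A(J) = 10 - J
(-17569 + (A(Q)*65 + (r(4) + 8))) + V = (-17569 + ((10 - 1*(-2))*65 + (2 + 8))) + 1675 = (-17569 + ((10 + 2)*65 + 10)) + 1675 = (-17569 + (12*65 + 10)) + 1675 = (-17569 + (780 + 10)) + 1675 = (-17569 + 790) + 1675 = -16779 + 1675 = -15104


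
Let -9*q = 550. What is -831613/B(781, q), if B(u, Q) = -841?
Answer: 831613/841 ≈ 988.84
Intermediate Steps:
q = -550/9 (q = -⅑*550 = -550/9 ≈ -61.111)
-831613/B(781, q) = -831613/(-841) = -831613*(-1/841) = 831613/841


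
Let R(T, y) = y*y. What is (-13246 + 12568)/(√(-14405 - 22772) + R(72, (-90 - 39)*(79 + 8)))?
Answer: -42698992131/7932422833979309 + 339*I*√37177/7932422833979309 ≈ -5.3828e-6 + 8.2401e-12*I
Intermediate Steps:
R(T, y) = y²
(-13246 + 12568)/(√(-14405 - 22772) + R(72, (-90 - 39)*(79 + 8))) = (-13246 + 12568)/(√(-14405 - 22772) + ((-90 - 39)*(79 + 8))²) = -678/(√(-37177) + (-129*87)²) = -678/(I*√37177 + (-11223)²) = -678/(I*√37177 + 125955729) = -678/(125955729 + I*√37177)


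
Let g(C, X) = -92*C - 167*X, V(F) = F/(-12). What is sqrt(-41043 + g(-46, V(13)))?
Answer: I*sqrt(1318683)/6 ≈ 191.39*I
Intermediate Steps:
V(F) = -F/12 (V(F) = F*(-1/12) = -F/12)
g(C, X) = -167*X - 92*C
sqrt(-41043 + g(-46, V(13))) = sqrt(-41043 + (-(-167)*13/12 - 92*(-46))) = sqrt(-41043 + (-167*(-13/12) + 4232)) = sqrt(-41043 + (2171/12 + 4232)) = sqrt(-41043 + 52955/12) = sqrt(-439561/12) = I*sqrt(1318683)/6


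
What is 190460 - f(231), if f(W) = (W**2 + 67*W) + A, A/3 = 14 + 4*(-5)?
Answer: 121640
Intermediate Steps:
A = -18 (A = 3*(14 + 4*(-5)) = 3*(14 - 20) = 3*(-6) = -18)
f(W) = -18 + W**2 + 67*W (f(W) = (W**2 + 67*W) - 18 = -18 + W**2 + 67*W)
190460 - f(231) = 190460 - (-18 + 231**2 + 67*231) = 190460 - (-18 + 53361 + 15477) = 190460 - 1*68820 = 190460 - 68820 = 121640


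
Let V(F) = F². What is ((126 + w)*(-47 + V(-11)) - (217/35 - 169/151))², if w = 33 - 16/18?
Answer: 6315240267132196/46172025 ≈ 1.3678e+8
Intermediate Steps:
w = 289/9 (w = 33 - 16*1/18 = 33 - 8/9 = 289/9 ≈ 32.111)
((126 + w)*(-47 + V(-11)) - (217/35 - 169/151))² = ((126 + 289/9)*(-47 + (-11)²) - (217/35 - 169/151))² = (1423*(-47 + 121)/9 - (217*(1/35) - 169*1/151))² = ((1423/9)*74 - (31/5 - 169/151))² = (105302/9 - 1*3836/755)² = (105302/9 - 3836/755)² = (79468486/6795)² = 6315240267132196/46172025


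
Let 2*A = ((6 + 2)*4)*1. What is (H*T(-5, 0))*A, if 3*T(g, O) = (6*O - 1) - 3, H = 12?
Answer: -256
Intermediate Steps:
T(g, O) = -4/3 + 2*O (T(g, O) = ((6*O - 1) - 3)/3 = ((-1 + 6*O) - 3)/3 = (-4 + 6*O)/3 = -4/3 + 2*O)
A = 16 (A = (((6 + 2)*4)*1)/2 = ((8*4)*1)/2 = (32*1)/2 = (1/2)*32 = 16)
(H*T(-5, 0))*A = (12*(-4/3 + 2*0))*16 = (12*(-4/3 + 0))*16 = (12*(-4/3))*16 = -16*16 = -256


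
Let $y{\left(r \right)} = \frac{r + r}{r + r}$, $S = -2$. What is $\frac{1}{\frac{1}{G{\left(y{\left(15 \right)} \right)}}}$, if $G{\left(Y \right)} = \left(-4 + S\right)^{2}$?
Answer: $36$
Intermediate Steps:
$y{\left(r \right)} = 1$ ($y{\left(r \right)} = \frac{2 r}{2 r} = 2 r \frac{1}{2 r} = 1$)
$G{\left(Y \right)} = 36$ ($G{\left(Y \right)} = \left(-4 - 2\right)^{2} = \left(-6\right)^{2} = 36$)
$\frac{1}{\frac{1}{G{\left(y{\left(15 \right)} \right)}}} = \frac{1}{\frac{1}{36}} = 36$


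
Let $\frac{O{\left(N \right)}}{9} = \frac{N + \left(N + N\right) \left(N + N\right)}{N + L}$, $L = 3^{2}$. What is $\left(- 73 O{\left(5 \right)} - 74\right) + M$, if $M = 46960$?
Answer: $\frac{83917}{2} \approx 41959.0$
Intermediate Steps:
$L = 9$
$O{\left(N \right)} = \frac{9 \left(N + 4 N^{2}\right)}{9 + N}$ ($O{\left(N \right)} = 9 \frac{N + \left(N + N\right) \left(N + N\right)}{N + 9} = 9 \frac{N + 2 N 2 N}{9 + N} = 9 \frac{N + 4 N^{2}}{9 + N} = \frac{9 \left(N + 4 N^{2}\right)}{9 + N}$)
$\left(- 73 O{\left(5 \right)} - 74\right) + M = \left(- 73 \cdot 9 \cdot 5 \frac{1}{9 + 5} \left(1 + 4 \cdot 5\right) - 74\right) + 46960 = \left(- 73 \cdot 9 \cdot 5 \cdot \frac{1}{14} \left(1 + 20\right) - 74\right) + 46960 = \left(- 73 \cdot 9 \cdot 5 \cdot \frac{1}{14} \cdot 21 - 74\right) + 46960 = \left(\left(-73\right) \frac{135}{2} - 74\right) + 46960 = \left(- \frac{9855}{2} - 74\right) + 46960 = - \frac{10003}{2} + 46960 = \frac{83917}{2}$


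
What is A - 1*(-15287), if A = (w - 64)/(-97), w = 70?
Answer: 1482833/97 ≈ 15287.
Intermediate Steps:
A = -6/97 (A = (70 - 64)/(-97) = -1/97*6 = -6/97 ≈ -0.061856)
A - 1*(-15287) = -6/97 - 1*(-15287) = -6/97 + 15287 = 1482833/97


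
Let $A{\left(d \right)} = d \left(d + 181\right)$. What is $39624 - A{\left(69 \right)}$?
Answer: $22374$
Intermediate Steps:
$A{\left(d \right)} = d \left(181 + d\right)$
$39624 - A{\left(69 \right)} = 39624 - 69 \left(181 + 69\right) = 39624 - 69 \cdot 250 = 39624 - 17250 = 22374$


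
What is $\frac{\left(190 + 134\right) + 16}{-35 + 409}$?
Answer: $\frac{10}{11} \approx 0.90909$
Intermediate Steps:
$\frac{\left(190 + 134\right) + 16}{-35 + 409} = \frac{324 + 16}{374} = 340 \cdot \frac{1}{374} = \frac{10}{11}$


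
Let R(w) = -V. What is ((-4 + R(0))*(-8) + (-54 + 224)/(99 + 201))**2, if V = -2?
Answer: 247009/900 ≈ 274.45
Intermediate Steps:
R(w) = 2 (R(w) = -1*(-2) = 2)
((-4 + R(0))*(-8) + (-54 + 224)/(99 + 201))**2 = ((-4 + 2)*(-8) + (-54 + 224)/(99 + 201))**2 = (-2*(-8) + 170/300)**2 = (16 + 170*(1/300))**2 = (16 + 17/30)**2 = (497/30)**2 = 247009/900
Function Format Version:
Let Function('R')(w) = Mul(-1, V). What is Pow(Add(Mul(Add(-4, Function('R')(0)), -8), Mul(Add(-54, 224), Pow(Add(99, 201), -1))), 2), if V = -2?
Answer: Rational(247009, 900) ≈ 274.45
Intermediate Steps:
Function('R')(w) = 2 (Function('R')(w) = Mul(-1, -2) = 2)
Pow(Add(Mul(Add(-4, Function('R')(0)), -8), Mul(Add(-54, 224), Pow(Add(99, 201), -1))), 2) = Pow(Add(Mul(Add(-4, 2), -8), Mul(Add(-54, 224), Pow(Add(99, 201), -1))), 2) = Pow(Add(Mul(-2, -8), Mul(170, Pow(300, -1))), 2) = Pow(Add(16, Mul(170, Rational(1, 300))), 2) = Pow(Add(16, Rational(17, 30)), 2) = Pow(Rational(497, 30), 2) = Rational(247009, 900)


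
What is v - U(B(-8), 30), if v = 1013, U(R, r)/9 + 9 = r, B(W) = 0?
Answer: 824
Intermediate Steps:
U(R, r) = -81 + 9*r
v - U(B(-8), 30) = 1013 - (-81 + 9*30) = 1013 - (-81 + 270) = 1013 - 1*189 = 1013 - 189 = 824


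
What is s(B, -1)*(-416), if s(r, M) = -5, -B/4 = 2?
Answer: 2080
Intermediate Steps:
B = -8 (B = -4*2 = -8)
s(B, -1)*(-416) = -5*(-416) = 2080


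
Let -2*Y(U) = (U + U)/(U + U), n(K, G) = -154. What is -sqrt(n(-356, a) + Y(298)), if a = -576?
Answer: -I*sqrt(618)/2 ≈ -12.43*I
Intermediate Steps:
Y(U) = -1/2 (Y(U) = -(U + U)/(2*(U + U)) = -2*U/(2*(2*U)) = -2*U*1/(2*U)/2 = -1/2*1 = -1/2)
-sqrt(n(-356, a) + Y(298)) = -sqrt(-154 - 1/2) = -sqrt(-309/2) = -I*sqrt(618)/2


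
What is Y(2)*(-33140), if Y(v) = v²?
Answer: -132560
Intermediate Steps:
Y(2)*(-33140) = 2²*(-33140) = 4*(-33140) = -132560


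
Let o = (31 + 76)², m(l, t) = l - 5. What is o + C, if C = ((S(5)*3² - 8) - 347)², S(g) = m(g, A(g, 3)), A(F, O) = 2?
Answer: 137474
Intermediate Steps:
m(l, t) = -5 + l
o = 11449 (o = 107² = 11449)
S(g) = -5 + g
C = 126025 (C = (((-5 + 5)*3² - 8) - 347)² = ((0*9 - 8) - 347)² = ((0 - 8) - 347)² = (-8 - 347)² = (-355)² = 126025)
o + C = 11449 + 126025 = 137474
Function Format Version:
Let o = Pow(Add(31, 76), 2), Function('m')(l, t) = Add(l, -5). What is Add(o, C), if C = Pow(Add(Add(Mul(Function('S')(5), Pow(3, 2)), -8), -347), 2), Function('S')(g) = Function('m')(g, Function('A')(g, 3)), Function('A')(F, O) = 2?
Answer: 137474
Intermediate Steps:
Function('m')(l, t) = Add(-5, l)
o = 11449 (o = Pow(107, 2) = 11449)
Function('S')(g) = Add(-5, g)
C = 126025 (C = Pow(Add(Add(Mul(Add(-5, 5), Pow(3, 2)), -8), -347), 2) = Pow(Add(Add(Mul(0, 9), -8), -347), 2) = Pow(Add(Add(0, -8), -347), 2) = Pow(Add(-8, -347), 2) = Pow(-355, 2) = 126025)
Add(o, C) = Add(11449, 126025) = 137474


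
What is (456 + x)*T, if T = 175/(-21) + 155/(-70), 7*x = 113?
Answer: -1464115/294 ≈ -4980.0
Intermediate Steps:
x = 113/7 (x = (⅐)*113 = 113/7 ≈ 16.143)
T = -443/42 (T = 175*(-1/21) + 155*(-1/70) = -25/3 - 31/14 = -443/42 ≈ -10.548)
(456 + x)*T = (456 + 113/7)*(-443/42) = (3305/7)*(-443/42) = -1464115/294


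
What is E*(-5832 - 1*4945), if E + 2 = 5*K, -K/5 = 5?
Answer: 1368679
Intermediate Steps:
K = -25 (K = -5*5 = -25)
E = -127 (E = -2 + 5*(-25) = -2 - 125 = -127)
E*(-5832 - 1*4945) = -127*(-5832 - 1*4945) = -127*(-5832 - 4945) = -127*(-10777) = 1368679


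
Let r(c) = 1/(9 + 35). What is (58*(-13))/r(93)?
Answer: -33176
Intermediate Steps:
r(c) = 1/44
(58*(-13))/r(93) = (58*(-13))/(1/44) = -754*44 = -33176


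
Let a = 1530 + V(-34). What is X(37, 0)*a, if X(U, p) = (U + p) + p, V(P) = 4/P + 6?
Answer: 966070/17 ≈ 56828.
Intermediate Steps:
V(P) = 6 + 4/P (V(P) = 4/P + 6 = 6 + 4/P)
X(U, p) = U + 2*p
a = 26110/17 (a = 1530 + (6 + 4/(-34)) = 1530 + (6 + 4*(-1/34)) = 1530 + (6 - 2/17) = 1530 + 100/17 = 26110/17 ≈ 1535.9)
X(37, 0)*a = (37 + 2*0)*(26110/17) = (37 + 0)*(26110/17) = 37*(26110/17) = 966070/17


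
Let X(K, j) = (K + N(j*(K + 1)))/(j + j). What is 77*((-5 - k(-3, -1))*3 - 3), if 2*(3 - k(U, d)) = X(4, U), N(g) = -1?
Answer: -8547/4 ≈ -2136.8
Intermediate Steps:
X(K, j) = (-1 + K)/(2*j) (X(K, j) = (K - 1)/(j + j) = (-1 + K)/((2*j)) = (-1 + K)*(1/(2*j)) = (-1 + K)/(2*j))
k(U, d) = 3 - 3/(4*U) (k(U, d) = 3 - (-1 + 4)/(4*U) = 3 - 3/(4*U))
77*((-5 - k(-3, -1))*3 - 3) = 77*((-5 - (3 - ¾/(-3)))*3 - 3) = 77*((-5 - (3 - ¾*(-⅓)))*3 - 3) = 77*((-5 - (3 + ¼))*3 - 3) = 77*((-5 - 1*13/4)*3 - 3) = 77*((-5 - 13/4)*3 - 3) = 77*(-33/4*3 - 3) = 77*(-99/4 - 3) = 77*(-111/4) = -8547/4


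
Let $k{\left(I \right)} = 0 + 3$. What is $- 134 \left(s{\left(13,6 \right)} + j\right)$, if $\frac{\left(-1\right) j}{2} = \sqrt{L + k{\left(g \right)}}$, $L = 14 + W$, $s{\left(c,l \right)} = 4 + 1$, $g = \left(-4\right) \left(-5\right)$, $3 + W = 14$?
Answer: $-670 + 536 \sqrt{7} \approx 748.12$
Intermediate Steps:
$W = 11$ ($W = -3 + 14 = 11$)
$g = 20$
$s{\left(c,l \right)} = 5$
$k{\left(I \right)} = 3$
$L = 25$ ($L = 14 + 11 = 25$)
$j = - 4 \sqrt{7}$ ($j = - 2 \sqrt{25 + 3} = - 2 \sqrt{28} = - 2 \cdot 2 \sqrt{7} = - 4 \sqrt{7} \approx -10.583$)
$- 134 \left(s{\left(13,6 \right)} + j\right) = - 134 \left(5 - 4 \sqrt{7}\right) = -670 + 536 \sqrt{7}$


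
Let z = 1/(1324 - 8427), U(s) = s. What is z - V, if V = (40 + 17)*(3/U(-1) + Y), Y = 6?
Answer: -1214614/7103 ≈ -171.00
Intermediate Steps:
z = -1/7103 (z = 1/(-7103) = -1/7103 ≈ -0.00014079)
V = 171 (V = (40 + 17)*(3/(-1) + 6) = 57*(3*(-1) + 6) = 57*(-3 + 6) = 57*3 = 171)
z - V = -1/7103 - 1*171 = -1/7103 - 171 = -1214614/7103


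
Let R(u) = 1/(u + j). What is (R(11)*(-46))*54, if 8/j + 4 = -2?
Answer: -7452/29 ≈ -256.97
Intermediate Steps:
j = -4/3 (j = 8/(-4 - 2) = 8/(-6) = 8*(-⅙) = -4/3 ≈ -1.3333)
R(u) = 1/(-4/3 + u) (R(u) = 1/(u - 4/3) = 1/(-4/3 + u))
(R(11)*(-46))*54 = ((3/(-4 + 3*11))*(-46))*54 = ((3/(-4 + 33))*(-46))*54 = ((3/29)*(-46))*54 = -138/29*54 = -7452/29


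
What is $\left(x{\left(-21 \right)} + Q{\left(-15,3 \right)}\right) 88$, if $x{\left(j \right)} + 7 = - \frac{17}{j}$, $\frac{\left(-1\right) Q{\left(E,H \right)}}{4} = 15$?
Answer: $- \frac{122320}{21} \approx -5824.8$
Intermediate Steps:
$Q{\left(E,H \right)} = -60$ ($Q{\left(E,H \right)} = \left(-4\right) 15 = -60$)
$x{\left(j \right)} = -7 - \frac{17}{j}$
$\left(x{\left(-21 \right)} + Q{\left(-15,3 \right)}\right) 88 = \left(\left(-7 - \frac{17}{-21}\right) - 60\right) 88 = \left(\left(-7 - - \frac{17}{21}\right) - 60\right) 88 = \left(\left(-7 + \frac{17}{21}\right) - 60\right) 88 = \left(- \frac{130}{21} - 60\right) 88 = \left(- \frac{1390}{21}\right) 88 = - \frac{122320}{21}$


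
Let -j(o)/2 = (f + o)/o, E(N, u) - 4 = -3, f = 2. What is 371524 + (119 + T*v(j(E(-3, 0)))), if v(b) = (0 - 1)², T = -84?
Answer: 371559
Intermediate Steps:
E(N, u) = 1 (E(N, u) = 4 - 3 = 1)
j(o) = -2*(2 + o)/o
v(b) = 1 (v(b) = (-1)² = 1)
371524 + (119 + T*v(j(E(-3, 0)))) = 371524 + (119 - 84*1) = 371524 + (119 - 84) = 371524 + 35 = 371559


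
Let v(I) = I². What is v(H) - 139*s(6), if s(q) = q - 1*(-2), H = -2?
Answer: -1108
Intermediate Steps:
s(q) = 2 + q (s(q) = q + 2 = 2 + q)
v(H) - 139*s(6) = (-2)² - 139*(2 + 6) = 4 - 139*8 = 4 - 1112 = -1108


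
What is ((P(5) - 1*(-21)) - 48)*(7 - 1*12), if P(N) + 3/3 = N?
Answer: 115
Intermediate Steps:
P(N) = -1 + N
((P(5) - 1*(-21)) - 48)*(7 - 1*12) = (((-1 + 5) - 1*(-21)) - 48)*(7 - 1*12) = ((4 + 21) - 48)*(7 - 12) = (25 - 48)*(-5) = -23*(-5) = 115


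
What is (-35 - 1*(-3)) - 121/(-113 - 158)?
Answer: -8551/271 ≈ -31.553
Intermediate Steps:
(-35 - 1*(-3)) - 121/(-113 - 158) = (-35 + 3) - 121/(-271) = -32 - 121*(-1/271) = -32 + 121/271 = -8551/271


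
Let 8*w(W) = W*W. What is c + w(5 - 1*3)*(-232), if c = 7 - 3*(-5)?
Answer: -94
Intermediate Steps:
w(W) = W²/8 (w(W) = (W*W)/8 = W²/8)
c = 22 (c = 7 + 15 = 22)
c + w(5 - 1*3)*(-232) = 22 + ((5 - 1*3)²/8)*(-232) = 22 + ((5 - 3)²/8)*(-232) = 22 + ((⅛)*2²)*(-232) = 22 + ((⅛)*4)*(-232) = 22 + (½)*(-232) = 22 - 116 = -94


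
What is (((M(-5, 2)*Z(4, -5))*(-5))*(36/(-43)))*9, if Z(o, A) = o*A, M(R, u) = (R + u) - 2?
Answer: 162000/43 ≈ 3767.4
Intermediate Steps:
M(R, u) = -2 + R + u
Z(o, A) = A*o
(((M(-5, 2)*Z(4, -5))*(-5))*(36/(-43)))*9 = ((((-2 - 5 + 2)*(-5*4))*(-5))*(36/(-43)))*9 = ((-5*(-20)*(-5))*(36*(-1/43)))*9 = ((100*(-5))*(-36/43))*9 = -500*(-36/43)*9 = (18000/43)*9 = 162000/43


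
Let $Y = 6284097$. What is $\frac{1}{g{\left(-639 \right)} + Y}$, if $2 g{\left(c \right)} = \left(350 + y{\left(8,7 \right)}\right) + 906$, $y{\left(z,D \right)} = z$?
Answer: $\frac{1}{6284729} \approx 1.5912 \cdot 10^{-7}$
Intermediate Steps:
$g{\left(c \right)} = 632$ ($g{\left(c \right)} = \frac{\left(350 + 8\right) + 906}{2} = \frac{358 + 906}{2} = \frac{1}{2} \cdot 1264 = 632$)
$\frac{1}{g{\left(-639 \right)} + Y} = \frac{1}{632 + 6284097} = \frac{1}{6284729}$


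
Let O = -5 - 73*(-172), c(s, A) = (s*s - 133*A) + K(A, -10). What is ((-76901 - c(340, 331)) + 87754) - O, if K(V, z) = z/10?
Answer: -73274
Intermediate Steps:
K(V, z) = z/10 (K(V, z) = z*(⅒) = z/10)
c(s, A) = -1 + s² - 133*A (c(s, A) = (s*s - 133*A) + (⅒)*(-10) = (s² - 133*A) - 1 = -1 + s² - 133*A)
O = 12551 (O = -5 + 12556 = 12551)
((-76901 - c(340, 331)) + 87754) - O = ((-76901 - (-1 + 340² - 133*331)) + 87754) - 1*12551 = ((-76901 - (-1 + 115600 - 44023)) + 87754) - 12551 = ((-76901 - 1*71576) + 87754) - 12551 = ((-76901 - 71576) + 87754) - 12551 = (-148477 + 87754) - 12551 = -60723 - 12551 = -73274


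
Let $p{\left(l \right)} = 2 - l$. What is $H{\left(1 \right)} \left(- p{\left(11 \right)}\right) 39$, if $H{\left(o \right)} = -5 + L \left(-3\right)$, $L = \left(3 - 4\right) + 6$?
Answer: $-7020$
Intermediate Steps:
$L = 5$ ($L = -1 + 6 = 5$)
$H{\left(o \right)} = -20$ ($H{\left(o \right)} = -5 + 5 \left(-3\right) = -5 - 15 = -20$)
$H{\left(1 \right)} \left(- p{\left(11 \right)}\right) 39 = - 20 \left(- (2 - 11)\right) 39 = - 20 \left(\left(-1\right) \left(-9\right)\right) 39 = \left(-20\right) 9 \cdot 39 = \left(-180\right) 39 = -7020$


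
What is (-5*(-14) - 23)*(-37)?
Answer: -1739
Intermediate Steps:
(-5*(-14) - 23)*(-37) = (70 - 23)*(-37) = 47*(-37) = -1739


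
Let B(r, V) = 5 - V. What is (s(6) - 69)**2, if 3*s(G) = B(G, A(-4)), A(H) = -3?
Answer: 39601/9 ≈ 4400.1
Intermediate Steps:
s(G) = 8/3 (s(G) = (5 - 1*(-3))/3 = (5 + 3)/3 = (1/3)*8 = 8/3)
(s(6) - 69)**2 = (8/3 - 69)**2 = (-199/3)**2 = 39601/9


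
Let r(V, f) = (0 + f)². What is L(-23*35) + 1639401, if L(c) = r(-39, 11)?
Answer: 1639522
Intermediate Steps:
r(V, f) = f²
L(c) = 121 (L(c) = 11² = 121)
L(-23*35) + 1639401 = 121 + 1639401 = 1639522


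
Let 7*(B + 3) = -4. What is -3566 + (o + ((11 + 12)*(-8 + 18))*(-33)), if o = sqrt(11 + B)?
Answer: -11156 + 2*sqrt(91)/7 ≈ -11153.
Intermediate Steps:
B = -25/7 (B = -3 + (1/7)*(-4) = -3 - 4/7 = -25/7 ≈ -3.5714)
o = 2*sqrt(91)/7 (o = sqrt(11 - 25/7) = sqrt(52/7) = 2*sqrt(91)/7 ≈ 2.7255)
-3566 + (o + ((11 + 12)*(-8 + 18))*(-33)) = -3566 + (2*sqrt(91)/7 + ((11 + 12)*(-8 + 18))*(-33)) = -3566 + (2*sqrt(91)/7 + (23*10)*(-33)) = -3566 + (2*sqrt(91)/7 + 230*(-33)) = -3566 + (2*sqrt(91)/7 - 7590) = -3566 + (-7590 + 2*sqrt(91)/7) = -11156 + 2*sqrt(91)/7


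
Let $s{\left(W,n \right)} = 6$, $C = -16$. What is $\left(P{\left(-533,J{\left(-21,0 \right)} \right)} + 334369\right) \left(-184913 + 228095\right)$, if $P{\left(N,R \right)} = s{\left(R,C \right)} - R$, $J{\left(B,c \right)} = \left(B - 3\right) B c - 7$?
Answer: $14439283524$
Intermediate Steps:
$J{\left(B,c \right)} = -7 + B c \left(-3 + B\right)$ ($J{\left(B,c \right)} = \left(-3 + B\right) B c - 7 = B \left(-3 + B\right) c - 7 = B c \left(-3 + B\right) - 7 = -7 + B c \left(-3 + B\right)$)
$P{\left(N,R \right)} = 6 - R$
$\left(P{\left(-533,J{\left(-21,0 \right)} \right)} + 334369\right) \left(-184913 + 228095\right) = \left(\left(6 - \left(-7 + 0 \left(-21\right)^{2} - \left(-63\right) 0\right)\right) + 334369\right) \left(-184913 + 228095\right) = \left(\left(6 - \left(-7 + 0 \cdot 441 + 0\right)\right) + 334369\right) 43182 = \left(\left(6 - \left(-7 + 0 + 0\right)\right) + 334369\right) 43182 = \left(\left(6 - -7\right) + 334369\right) 43182 = \left(\left(6 + 7\right) + 334369\right) 43182 = \left(13 + 334369\right) 43182 = 334382 \cdot 43182 = 14439283524$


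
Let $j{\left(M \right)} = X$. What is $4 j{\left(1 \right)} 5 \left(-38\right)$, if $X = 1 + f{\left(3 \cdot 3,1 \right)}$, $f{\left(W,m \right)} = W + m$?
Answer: $-8360$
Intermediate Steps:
$X = 11$ ($X = 1 + \left(3 \cdot 3 + 1\right) = 1 + \left(9 + 1\right) = 1 + 10 = 11$)
$j{\left(M \right)} = 11$
$4 j{\left(1 \right)} 5 \left(-38\right) = 4 \cdot 11 \cdot 5 \left(-38\right) = 44 \cdot 5 \left(-38\right) = 220 \left(-38\right) = -8360$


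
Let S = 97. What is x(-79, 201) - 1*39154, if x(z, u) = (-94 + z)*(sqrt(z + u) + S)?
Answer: -55935 - 173*sqrt(122) ≈ -57846.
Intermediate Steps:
x(z, u) = (-94 + z)*(97 + sqrt(u + z)) (x(z, u) = (-94 + z)*(sqrt(z + u) + 97) = (-94 + z)*(sqrt(u + z) + 97) = (-94 + z)*(97 + sqrt(u + z)))
x(-79, 201) - 1*39154 = (-9118 - 94*sqrt(201 - 79) + 97*(-79) - 79*sqrt(201 - 79)) - 1*39154 = (-9118 - 94*sqrt(122) - 7663 - 79*sqrt(122)) - 39154 = (-16781 - 173*sqrt(122)) - 39154 = -55935 - 173*sqrt(122)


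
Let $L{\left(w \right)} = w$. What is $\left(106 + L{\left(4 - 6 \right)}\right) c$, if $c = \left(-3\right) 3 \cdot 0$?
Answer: $0$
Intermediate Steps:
$c = 0$ ($c = \left(-9\right) 0 = 0$)
$\left(106 + L{\left(4 - 6 \right)}\right) c = \left(106 + \left(4 - 6\right)\right) 0 = \left(106 - 2\right) 0 = 104 \cdot 0 = 0$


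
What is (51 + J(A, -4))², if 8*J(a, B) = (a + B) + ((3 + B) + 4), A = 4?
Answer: 168921/64 ≈ 2639.4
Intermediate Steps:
J(a, B) = 7/8 + B/4 + a/8 (J(a, B) = ((a + B) + ((3 + B) + 4))/8 = ((B + a) + (7 + B))/8 = (7 + a + 2*B)/8 = 7/8 + B/4 + a/8)
(51 + J(A, -4))² = (51 + (7/8 + (¼)*(-4) + (⅛)*4))² = (51 + (7/8 - 1 + ½))² = (51 + 3/8)² = (411/8)² = 168921/64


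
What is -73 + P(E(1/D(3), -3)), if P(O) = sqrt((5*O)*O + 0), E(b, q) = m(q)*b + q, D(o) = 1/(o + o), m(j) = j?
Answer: -73 + 21*sqrt(5) ≈ -26.043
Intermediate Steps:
D(o) = 1/(2*o)
E(b, q) = q + b*q (E(b, q) = q*b + q = b*q + q = q + b*q)
P(O) = sqrt(5)*sqrt(O**2) (P(O) = sqrt(5*O**2 + 0) = sqrt(5*O**2) = sqrt(5)*sqrt(O**2))
-73 + P(E(1/D(3), -3)) = -73 + sqrt(5)*sqrt((-3*(1 + 1/((1/2)/3)))**2) = -73 + sqrt(5)*sqrt((-3*(1 + 1/((1/2)*(1/3))))**2) = -73 + sqrt(5)*sqrt((-3*(1 + 1/(1/6)))**2) = -73 + sqrt(5)*sqrt((-3*(1 + 6))**2) = -73 + sqrt(5)*sqrt((-3*7)**2) = -73 + sqrt(5)*sqrt((-21)**2) = -73 + sqrt(5)*sqrt(441) = -73 + sqrt(5)*21 = -73 + 21*sqrt(5)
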